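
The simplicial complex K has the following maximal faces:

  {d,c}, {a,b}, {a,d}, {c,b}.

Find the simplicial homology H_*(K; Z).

Take the total order a < b < c < d on the vertex set. Then K (dimension 1) consists of the simplices:

  0-simplices (4): a, b, c, d
  1-simplices (4): ab, ad, bc, cd

Hence C_0 ≅ Z^4, C_1 ≅ Z^4.

Boundary ∂_1: C_1 → C_0 maps an edge to its endpoints' difference, ∂[p,q] = q − p. For instance
  ∂bc = c − b.
As a 4×4 matrix over Z this has rank 3, with invariant factors (1,1,1).

Computing H_k = (kernel of ∂_k) / (image of ∂_{k+1}):

  H_0: rank C_0 − rank ∂_1 = 4 − 3 = 1, and the invariant factors of ∂_1 are all 1, so H_0 = Z.
  H_1: rank ker ∂_1 − rank ∂_2 = (4 − 3) − 0 = 1, and there is no ∂_2, so H_1 = Z.

H_0 ≅ Z,  H_1 ≅ Z.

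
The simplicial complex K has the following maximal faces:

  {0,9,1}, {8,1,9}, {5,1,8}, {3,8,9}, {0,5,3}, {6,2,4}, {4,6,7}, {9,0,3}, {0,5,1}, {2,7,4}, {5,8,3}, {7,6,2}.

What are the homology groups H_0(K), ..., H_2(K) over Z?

H_0 ≅ Z^2,  H_1 = 0,  H_2 ≅ Z^2.

Order the vertices as 0 < 1 < 2 < 3 < 4 < 5 < 6 < 7 < 8 < 9. Listing each simplex with vertices in this order, K has dimension 2 with simplices:

  0-simplices (10): [0], [1], [2], [3], [4], [5], [6], [7], [8], [9]
  1-simplices (18): [0,1], [0,3], [0,5], [0,9], [1,5], [1,8], [1,9], [2,4], [2,6], [2,7], [3,5], [3,8], [3,9], [4,6], [4,7], [5,8], [6,7], [8,9]
  2-simplices (12): [0,1,5], [0,1,9], [0,3,5], [0,3,9], [1,5,8], [1,8,9], [2,4,6], [2,4,7], [2,6,7], [3,5,8], [3,8,9], [4,6,7]

Hence C_0 ≅ Z^10, C_1 ≅ Z^18, C_2 ≅ Z^12.

Boundary ∂_1: C_1 → C_0 sends each edge [p,q] (with p < q) to q − p. For instance
  ∂[1,5] = [5] − [1].
As a 10×18 matrix over Z this has rank 8, with invariant factors (1,1,1,1,1,1,1,1).

The boundary map ∂_2: C_2 → C_1 sends each 2-simplex [p,q,r] to [q,r] − [p,r] + [p,q]. For instance
  ∂[3,8,9] = [8,9] − [3,9] + [3,8],
  ∂[4,6,7] = [6,7] − [4,7] + [4,6].
As a 18×12 matrix over Z this has rank 10, with invariant factors (1,1,1,1,1,1,1,1,1,1).

Reading off H_k = ker ∂_k / im ∂_{k+1}:

  H_0: rank C_0 − rank ∂_1 = 10 − 8 = 2, and the invariant factors of ∂_1 are all 1, so H_0 ≅ Z^2.
  H_1: rank ker ∂_1 − rank ∂_2 = (18 − 8) − 10 = 0, and the invariant factors of ∂_2 are all 1, so H_1 ≅ 0.
  H_2: rank ker ∂_2 − rank ∂_3 = (12 − 10) − 0 = 2, and there is no ∂_3, so H_2 ≅ Z^2.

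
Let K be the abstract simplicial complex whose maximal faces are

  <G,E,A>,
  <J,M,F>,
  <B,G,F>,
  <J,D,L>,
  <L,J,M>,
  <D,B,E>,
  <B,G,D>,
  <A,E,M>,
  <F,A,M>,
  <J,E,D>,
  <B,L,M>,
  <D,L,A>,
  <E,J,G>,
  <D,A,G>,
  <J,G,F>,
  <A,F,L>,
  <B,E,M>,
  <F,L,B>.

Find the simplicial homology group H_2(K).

H_2 ≅ 0.

Take the total order A < B < D < E < F < G < J < L < M on the vertex set. Then K (dimension 2) consists of the simplices:

  0-simplices (9): A, B, D, E, F, G, J, L, M
  1-simplices (27): AD, AE, AF, AG, AL, AM, BD, BE, BF, BG, BL, BM, DE, DG, DJ, DL, EG, EJ, EM, FG, FJ, FL, FM, GJ, JL, JM, LM
  2-simplices (18): ADG, ADL, AEG, AEM, AFL, AFM, BDE, BDG, BEM, BFG, BFL, BLM, DEJ, DJL, EGJ, FGJ, FJM, JLM

so the chain groups are C_0 ≅ Z^9, C_1 ≅ Z^27, C_2 ≅ Z^18.

∂_1: C_1 → C_0 is given by ∂[p,q] = [q] − [p]. For instance
  ∂AF = F − A.
The 9×27 boundary matrix has rank 8 and Smith normal form diag(1,1,1,1,1,1,1,1).

The boundary map ∂_2: C_2 → C_1 sends each 2-simplex [p,q,r] to [q,r] − [p,r] + [p,q]. For instance
  ∂FGJ = GJ − FJ + FG,
  ∂BFG = FG − BG + BF.
This gives a 27×18 integer matrix of rank 18; reducing to Smith normal form yields diagonal entries (1,1,1,1,1,1,1,1,1,1,1,1,1,1,1,1,1,2).

From H_k ≅ ker(∂_k) / im(∂_{k+1}) we obtain:

  H_2: rank ker ∂_2 − rank ∂_3 = (18 − 18) − 0 = 0, and there is no ∂_3, so H_2 = 0.

(K is a triangulation of the Klein bottle.)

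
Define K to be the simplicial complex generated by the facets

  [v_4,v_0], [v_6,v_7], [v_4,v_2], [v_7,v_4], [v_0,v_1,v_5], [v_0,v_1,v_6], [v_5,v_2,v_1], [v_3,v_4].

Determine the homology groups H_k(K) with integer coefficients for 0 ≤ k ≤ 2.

H_0 = Z,  H_1 = Z^2,  H_2 = 0.

Fix the vertex order v_0 < v_1 < v_2 < v_3 < v_4 < v_5 < v_6 < v_7 and write every simplex with vertices in increasing order. Then dim K = 2 and the simplices of K are:

  0-simplices (8): [v_0], [v_1], [v_2], [v_3], [v_4], [v_5], [v_6], [v_7]
  1-simplices (12): [v_0,v_1], [v_0,v_4], [v_0,v_5], [v_0,v_6], [v_1,v_2], [v_1,v_5], [v_1,v_6], [v_2,v_4], [v_2,v_5], [v_3,v_4], [v_4,v_7], [v_6,v_7]
  2-simplices (3): [v_0,v_1,v_5], [v_0,v_1,v_6], [v_1,v_2,v_5]

giving chain groups C_0 ≅ Z^8, C_1 ≅ Z^12, C_2 ≅ Z^3.

Boundary ∂_1: C_1 → C_0 maps an edge to its endpoints' difference, ∂[p,q] = q − p.
The resulting 8×12 matrix has rank 7, and its Smith normal form has invariant factors (1,1,1,1,1,1,1).

The boundary map ∂_2: C_2 → C_1 maps a triangle to the signed sum of its edges. For instance
  ∂[v_1,v_2,v_5] = [v_2,v_5] − [v_1,v_5] + [v_1,v_2],
  ∂[v_0,v_1,v_6] = [v_1,v_6] − [v_0,v_6] + [v_0,v_1].
The 12×3 boundary matrix has rank 3 and Smith normal form diag(1,1,1).

Now H_k = ker ∂_k / im ∂_{k+1}, so:

  H_0: rank C_0 − rank ∂_1 = 8 − 7 = 1, and the invariant factors of ∂_1 are all 1, so H_0 ≅ Z.
  H_1: rank ker ∂_1 − rank ∂_2 = (12 − 7) − 3 = 2, and the invariant factors of ∂_2 are all 1, so H_1 ≅ Z^2.
  H_2: rank ker ∂_2 − rank ∂_3 = (3 − 3) − 0 = 0, and there is no ∂_3, so H_2 ≅ 0.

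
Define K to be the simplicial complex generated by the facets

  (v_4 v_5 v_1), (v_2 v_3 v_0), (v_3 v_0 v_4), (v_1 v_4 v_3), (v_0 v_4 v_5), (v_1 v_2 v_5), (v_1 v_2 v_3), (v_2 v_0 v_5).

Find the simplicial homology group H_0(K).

H_0 = Z.

Take the total order v_0 < v_1 < v_2 < v_3 < v_4 < v_5 on the vertex set. Then K (dimension 2) consists of the simplices:

  0-simplices (6): [v_0], [v_1], [v_2], [v_3], [v_4], [v_5]
  1-simplices (12): [v_0,v_2], [v_0,v_3], [v_0,v_4], [v_0,v_5], [v_1,v_2], [v_1,v_3], [v_1,v_4], [v_1,v_5], [v_2,v_3], [v_2,v_5], [v_3,v_4], [v_4,v_5]
  2-simplices (8): [v_0,v_2,v_3], [v_0,v_2,v_5], [v_0,v_3,v_4], [v_0,v_4,v_5], [v_1,v_2,v_3], [v_1,v_2,v_5], [v_1,v_3,v_4], [v_1,v_4,v_5]

so the chain groups are C_0 ≅ Z^6, C_1 ≅ Z^12, C_2 ≅ Z^8.

Boundary ∂_1: C_1 → C_0 maps an edge to its endpoints' difference, ∂[p,q] = q − p.
The resulting 6×12 matrix has rank 5, and its Smith normal form has invariant factors (1,1,1,1,1).

∂_2: C_2 → C_1 acts by ∂[p,q,r] = [q,r] − [p,r] + [p,q]. For instance
  ∂[v_1,v_4,v_5] = [v_4,v_5] − [v_1,v_5] + [v_1,v_4],
  ∂[v_0,v_4,v_5] = [v_4,v_5] − [v_0,v_5] + [v_0,v_4].
The 12×8 boundary matrix has rank 7 and Smith normal form diag(1,1,1,1,1,1,1).

From H_k ≅ ker(∂_k) / im(∂_{k+1}) we obtain:

  H_0: rank C_0 − rank ∂_1 = 6 − 5 = 1, and the invariant factors of ∂_1 are all 1, so H_0 = Z.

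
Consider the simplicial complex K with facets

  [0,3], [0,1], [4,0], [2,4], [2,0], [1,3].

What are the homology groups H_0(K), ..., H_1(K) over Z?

H_0 = Z,  H_1 = Z^2.

Fix the vertex order 0 < 1 < 2 < 3 < 4 and write every simplex with vertices in increasing order. Then dim K = 1 and the simplices of K are:

  0-simplices (5): [0], [1], [2], [3], [4]
  1-simplices (6): [0,1], [0,2], [0,3], [0,4], [1,3], [2,4]

so the chain groups are C_0 ≅ Z^5, C_1 ≅ Z^6.

Boundary ∂_1: C_1 → C_0 sends each edge [p,q] (with p < q) to q − p. For instance
  ∂[0,2] = [2] − [0].
This gives a 5×6 integer matrix of rank 4; reducing to Smith normal form yields diagonal entries (1,1,1,1).

Reading off H_k = ker ∂_k / im ∂_{k+1}:

  H_0: rank C_0 − rank ∂_1 = 5 − 4 = 1, and the invariant factors of ∂_1 are all 1, so H_0 ≅ Z.
  H_1: rank ker ∂_1 − rank ∂_2 = (6 − 4) − 0 = 2, and there is no ∂_2, so H_1 ≅ Z^2.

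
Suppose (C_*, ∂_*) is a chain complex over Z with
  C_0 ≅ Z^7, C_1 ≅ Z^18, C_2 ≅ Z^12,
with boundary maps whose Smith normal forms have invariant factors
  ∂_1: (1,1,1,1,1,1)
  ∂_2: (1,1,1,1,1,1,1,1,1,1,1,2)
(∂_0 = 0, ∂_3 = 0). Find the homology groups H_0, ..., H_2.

H_0: b_0 = 7 − 0 − 6 = 1; torsion from ∂_1 factors > 1: none. So H_0 ≅ Z.
H_1: b_1 = 18 − 6 − 12 = 0; torsion from ∂_2 factors > 1: [2]. So H_1 ≅ Z/2Z.
H_2: b_2 = 12 − 12 − 0 = 0; torsion from ∂_3 factors > 1: none. So H_2 ≅ 0.

H_0 ≅ Z,  H_1 ≅ Z/2Z,  H_2 = 0.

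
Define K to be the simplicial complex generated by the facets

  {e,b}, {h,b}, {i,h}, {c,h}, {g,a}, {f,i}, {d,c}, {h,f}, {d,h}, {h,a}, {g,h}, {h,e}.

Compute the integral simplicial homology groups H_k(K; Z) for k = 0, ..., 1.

H_0 ≅ Z,  H_1 ≅ Z^4.

Fix the vertex order a < b < c < d < e < f < g < h < i and write every simplex with vertices in increasing order. Then dim K = 1 and the simplices of K are:

  0-simplices (9): a, b, c, d, e, f, g, h, i
  1-simplices (12): ag, ah, be, bh, cd, ch, dh, eh, fh, fi, gh, hi

so the chain groups are C_0 ≅ Z^9, C_1 ≅ Z^12.

The boundary map ∂_1: C_1 → C_0 is given by ∂[p,q] = [q] − [p]. For instance
  ∂ah = h − a.
As a 9×12 matrix over Z this has rank 8, with invariant factors (1,1,1,1,1,1,1,1).

Now H_k = ker ∂_k / im ∂_{k+1}, so:

  H_0: rank C_0 − rank ∂_1 = 9 − 8 = 1, and the invariant factors of ∂_1 are all 1, so H_0 ≅ Z.
  H_1: rank ker ∂_1 − rank ∂_2 = (12 − 8) − 0 = 4, and there is no ∂_2, so H_1 ≅ Z^4.

As a check, the Euler characteristic is 9 − 12 = -3, which agrees with 1 − 4 = -3.
(K is a triangulation of a wedge of 4 circles.)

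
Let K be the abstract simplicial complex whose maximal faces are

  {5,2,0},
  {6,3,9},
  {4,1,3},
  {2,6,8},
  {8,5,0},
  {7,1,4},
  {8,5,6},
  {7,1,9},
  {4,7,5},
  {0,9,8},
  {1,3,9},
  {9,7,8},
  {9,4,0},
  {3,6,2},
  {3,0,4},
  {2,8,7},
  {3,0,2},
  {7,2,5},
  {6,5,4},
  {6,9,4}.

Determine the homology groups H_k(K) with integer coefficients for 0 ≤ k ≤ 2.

We work with the vertex ordering 0 < 1 < 2 < 3 < 4 < 5 < 6 < 7 < 8 < 9. The simplices of K, each written with vertices in increasing order, are:

  0-simplices (10): [0], [1], [2], [3], [4], [5], [6], [7], [8], [9]
  1-simplices (30): (30 of them)
  2-simplices (20): (20 of them)

Hence C_0 ≅ Z^10, C_1 ≅ Z^30, C_2 ≅ Z^20.

The boundary map ∂_1: C_1 → C_0 sends each edge [p,q] (with p < q) to q − p. For instance
  ∂[0,2] = [2] − [0].
This gives a 10×30 integer matrix of rank 9; reducing to Smith normal form yields diagonal entries (1,1,1,1,1,1,1,1,1).

Boundary ∂_2: C_2 → C_1 acts by ∂[p,q,r] = [q,r] − [p,r] + [p,q]. For instance
  ∂[1,4,7] = [4,7] − [1,7] + [1,4],
  ∂[1,3,9] = [3,9] − [1,9] + [1,3].
The 30×20 boundary matrix has rank 20 and Smith normal form diag(1,1,1,1,1,1,1,1,1,1,1,1,1,1,1,1,1,1,1,2).

Reading off H_k = ker ∂_k / im ∂_{k+1}:

  H_0: rank C_0 − rank ∂_1 = 10 − 9 = 1, and the invariant factors of ∂_1 are all 1, so H_0 = Z.
  H_1: rank ker ∂_1 − rank ∂_2 = (30 − 9) − 20 = 1, and ∂_2 has invariant factor 2 > 1, so H_1 = Z ⊕ Z/2.
  H_2: rank ker ∂_2 − rank ∂_3 = (20 − 20) − 0 = 0, and there is no ∂_3, so H_2 = 0.

As a check, the Euler characteristic is 10 − 30 + 20 = 0, which agrees with 1 − 1 + 0 = 0.
(K is a triangulation of the Klein bottle.)

H_0 ≅ Z,  H_1 ≅ Z ⊕ Z/2,  H_2 = 0.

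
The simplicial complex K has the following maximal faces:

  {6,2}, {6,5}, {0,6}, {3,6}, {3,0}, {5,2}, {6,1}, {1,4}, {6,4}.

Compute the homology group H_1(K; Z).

H_1 = Z^3.

Take the total order 0 < 1 < 2 < 3 < 4 < 5 < 6 on the vertex set. Then K (dimension 1) consists of the simplices:

  0-simplices (7): [0], [1], [2], [3], [4], [5], [6]
  1-simplices (9): [0,3], [0,6], [1,4], [1,6], [2,5], [2,6], [3,6], [4,6], [5,6]

Hence C_0 ≅ Z^7, C_1 ≅ Z^9.

∂_1: C_1 → C_0 is given by ∂[p,q] = [q] − [p].
The 7×9 boundary matrix has rank 6 and Smith normal form diag(1,1,1,1,1,1).

Computing H_k = (kernel of ∂_k) / (image of ∂_{k+1}):

  H_1: rank ker ∂_1 − rank ∂_2 = (9 − 6) − 0 = 3, and there is no ∂_2, so H_1 ≅ Z^3.

(K is a triangulation of a wedge of 3 circles.)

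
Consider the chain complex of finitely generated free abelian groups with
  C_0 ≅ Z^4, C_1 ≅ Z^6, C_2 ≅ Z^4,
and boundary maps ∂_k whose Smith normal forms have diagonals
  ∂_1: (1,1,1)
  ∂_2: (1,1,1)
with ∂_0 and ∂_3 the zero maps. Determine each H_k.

H_0: b_0 = 4 − 0 − 3 = 1; torsion from ∂_1 factors > 1: none. So H_0 ≅ Z.
H_1: b_1 = 6 − 3 − 3 = 0; torsion from ∂_2 factors > 1: none. So H_1 ≅ 0.
H_2: b_2 = 4 − 3 − 0 = 1; torsion from ∂_3 factors > 1: none. So H_2 ≅ Z.

H_0 ≅ Z,  H_1 = 0,  H_2 ≅ Z.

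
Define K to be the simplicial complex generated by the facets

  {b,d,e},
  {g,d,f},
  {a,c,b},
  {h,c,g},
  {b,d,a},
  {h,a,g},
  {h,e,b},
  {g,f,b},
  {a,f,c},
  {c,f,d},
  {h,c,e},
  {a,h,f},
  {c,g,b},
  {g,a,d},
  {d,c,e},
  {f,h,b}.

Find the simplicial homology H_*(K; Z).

Take the total order a < b < c < d < e < f < g < h on the vertex set. Then K (dimension 2) consists of the simplices:

  0-simplices (8): a, b, c, d, e, f, g, h
  1-simplices (24): ab, ac, ad, af, ag, ah, bc, bd, be, bf, bg, bh, cd, ce, cf, cg, ch, de, df, dg, eh, fg, fh, gh
  2-simplices (16): abc, abd, acf, adg, afh, agh, bcg, bde, beh, bfg, bfh, cde, cdf, ceh, cgh, dfg

so the chain groups are C_0 ≅ Z^8, C_1 ≅ Z^24, C_2 ≅ Z^16.

∂_1: C_1 → C_0 is given by ∂[p,q] = [q] − [p].
The 8×24 boundary matrix has rank 7 and Smith normal form diag(1,1,1,1,1,1,1).

The boundary map ∂_2: C_2 → C_1 acts by ∂[p,q,r] = [q,r] − [p,r] + [p,q]. For instance
  ∂bcg = cg − bg + bc,
  ∂cdf = df − cf + cd.
This gives a 24×16 integer matrix of rank 15; reducing to Smith normal form yields diagonal entries (1,1,1,1,1,1,1,1,1,1,1,1,1,1,1).

Computing H_k = (kernel of ∂_k) / (image of ∂_{k+1}):

  H_0: rank C_0 − rank ∂_1 = 8 − 7 = 1, and the invariant factors of ∂_1 are all 1, so H_0 ≅ Z.
  H_1: rank ker ∂_1 − rank ∂_2 = (24 − 7) − 15 = 2, and the invariant factors of ∂_2 are all 1, so H_1 ≅ Z^2.
  H_2: rank ker ∂_2 − rank ∂_3 = (16 − 15) − 0 = 1, and there is no ∂_3, so H_2 ≅ Z.

(K is a triangulation of the torus T^2.)

H_0 = Z,  H_1 = Z^2,  H_2 = Z.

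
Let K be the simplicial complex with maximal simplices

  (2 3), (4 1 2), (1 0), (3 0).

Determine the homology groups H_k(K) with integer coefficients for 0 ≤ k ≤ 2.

H_0 = Z,  H_1 = Z,  H_2 = 0.

K has 5 vertices, 6 edges, 1 triangle.
rank ∂_0 = 0, rank ∂_1 = 4 ⇒ b_0 = 5 − 0 − 4 = 1; all invariant factors of ∂_1 are 1 so no torsion. So H_0 = Z.
rank ∂_1 = 4, rank ∂_2 = 1 ⇒ b_1 = 6 − 4 − 1 = 1; all invariant factors of ∂_2 are 1 so no torsion. So H_1 = Z.
rank ∂_2 = 1, rank ∂_3 = 0 ⇒ b_2 = 1 − 1 − 0 = 0. So H_2 = 0.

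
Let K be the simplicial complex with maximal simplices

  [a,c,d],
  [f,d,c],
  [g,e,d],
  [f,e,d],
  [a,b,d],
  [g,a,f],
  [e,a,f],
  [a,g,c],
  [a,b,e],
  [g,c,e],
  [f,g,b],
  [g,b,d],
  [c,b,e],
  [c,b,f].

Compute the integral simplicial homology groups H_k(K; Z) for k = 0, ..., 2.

K has 7 vertices, 21 edges, 14 triangles.
rank ∂_0 = 0, rank ∂_1 = 6 ⇒ b_0 = 7 − 0 − 6 = 1; all invariant factors of ∂_1 are 1 so no torsion. So H_0 = Z.
rank ∂_1 = 6, rank ∂_2 = 13 ⇒ b_1 = 21 − 6 − 13 = 2; all invariant factors of ∂_2 are 1 so no torsion. So H_1 = Z^2.
rank ∂_2 = 13, rank ∂_3 = 0 ⇒ b_2 = 14 − 13 − 0 = 1. So H_2 = Z.

H_0 ≅ Z,  H_1 ≅ Z^2,  H_2 ≅ Z.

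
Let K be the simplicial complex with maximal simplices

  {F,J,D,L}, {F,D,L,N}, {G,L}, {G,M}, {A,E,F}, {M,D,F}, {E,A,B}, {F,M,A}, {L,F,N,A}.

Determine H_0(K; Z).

K has 10 vertices, 21 edges, 14 triangles, 3 3-simplices.
rank ∂_0 = 0, rank ∂_1 = 9 ⇒ b_0 = 10 − 0 − 9 = 1; all invariant factors of ∂_1 are 1 so no torsion. So H_0 ≅ Z.

H_0 ≅ Z.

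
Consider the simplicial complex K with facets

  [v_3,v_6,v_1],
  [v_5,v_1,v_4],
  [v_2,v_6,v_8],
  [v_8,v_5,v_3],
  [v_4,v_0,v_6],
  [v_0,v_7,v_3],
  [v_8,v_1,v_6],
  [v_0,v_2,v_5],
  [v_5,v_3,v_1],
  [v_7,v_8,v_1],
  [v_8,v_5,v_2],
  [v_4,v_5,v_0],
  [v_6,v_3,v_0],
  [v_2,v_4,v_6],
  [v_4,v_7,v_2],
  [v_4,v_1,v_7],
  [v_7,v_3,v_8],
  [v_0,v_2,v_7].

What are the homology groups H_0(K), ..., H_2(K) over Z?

H_0 = Z,  H_1 = Z ⊕ Z_2,  H_2 = 0.

K has 9 vertices, 27 edges, 18 triangles.
rank ∂_0 = 0, rank ∂_1 = 8 ⇒ b_0 = 9 − 0 − 8 = 1; all invariant factors of ∂_1 are 1 so no torsion. So H_0 = Z.
rank ∂_1 = 8, rank ∂_2 = 18 ⇒ b_1 = 27 − 8 − 18 = 1; ∂_2 has invariant factor(s) [2] giving torsion. So H_1 = Z ⊕ Z_2.
rank ∂_2 = 18, rank ∂_3 = 0 ⇒ b_2 = 18 − 18 − 0 = 0. So H_2 = 0.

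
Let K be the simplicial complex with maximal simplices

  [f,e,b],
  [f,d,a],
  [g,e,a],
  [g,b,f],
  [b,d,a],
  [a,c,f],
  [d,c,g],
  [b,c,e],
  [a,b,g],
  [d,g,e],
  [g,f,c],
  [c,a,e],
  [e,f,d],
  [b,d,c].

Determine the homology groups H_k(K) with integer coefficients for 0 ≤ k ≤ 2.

We work with the vertex ordering a < b < c < d < e < f < g. The simplices of K, each written with vertices in increasing order, are:

  0-simplices (7): a, b, c, d, e, f, g
  1-simplices (21): ab, ac, ad, ae, af, ag, bc, bd, be, bf, bg, cd, ce, cf, cg, de, df, dg, ef, eg, fg
  2-simplices (14): abd, abg, ace, acf, adf, aeg, bcd, bce, bef, bfg, cdg, cfg, def, deg

Hence C_0 ≅ Z^7, C_1 ≅ Z^21, C_2 ≅ Z^14.

The boundary map ∂_1: C_1 → C_0 is given by ∂[p,q] = [q] − [p].
As a 7×21 matrix over Z this has rank 6, with invariant factors (1,1,1,1,1,1).

∂_2: C_2 → C_1 acts by ∂[p,q,r] = [q,r] − [p,r] + [p,q]. For instance
  ∂bcd = cd − bd + bc,
  ∂aeg = eg − ag + ae.
The 21×14 boundary matrix has rank 13 and Smith normal form diag(1,1,1,1,1,1,1,1,1,1,1,1,1).

Computing H_k = (kernel of ∂_k) / (image of ∂_{k+1}):

  H_0: rank C_0 − rank ∂_1 = 7 − 6 = 1, and the invariant factors of ∂_1 are all 1, so H_0 ≅ Z.
  H_1: rank ker ∂_1 − rank ∂_2 = (21 − 6) − 13 = 2, and the invariant factors of ∂_2 are all 1, so H_1 ≅ Z^2.
  H_2: rank ker ∂_2 − rank ∂_3 = (14 − 13) − 0 = 1, and there is no ∂_3, so H_2 ≅ Z.

As a check, the Euler characteristic is 7 − 21 + 14 = 0, which agrees with 1 − 2 + 1 = 0.

H_0 ≅ Z,  H_1 ≅ Z^2,  H_2 ≅ Z.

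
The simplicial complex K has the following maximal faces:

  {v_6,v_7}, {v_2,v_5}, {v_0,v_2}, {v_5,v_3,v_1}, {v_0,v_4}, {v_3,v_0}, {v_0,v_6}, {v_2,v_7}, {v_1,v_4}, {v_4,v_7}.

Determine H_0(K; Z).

We work with the vertex ordering v_0 < v_1 < v_2 < v_3 < v_4 < v_5 < v_6 < v_7. The simplices of K, each written with vertices in increasing order, are:

  0-simplices (8): [v_0], [v_1], [v_2], [v_3], [v_4], [v_5], [v_6], [v_7]
  1-simplices (12): [v_0,v_2], [v_0,v_3], [v_0,v_4], [v_0,v_6], [v_1,v_3], [v_1,v_4], [v_1,v_5], [v_2,v_5], [v_2,v_7], [v_3,v_5], [v_4,v_7], [v_6,v_7]
  2-simplices (1): [v_1,v_3,v_5]

giving chain groups C_0 ≅ Z^8, C_1 ≅ Z^12, C_2 ≅ Z^1.

∂_1: C_1 → C_0 sends each edge [p,q] (with p < q) to q − p.
This gives a 8×12 integer matrix of rank 7; reducing to Smith normal form yields diagonal entries (1,1,1,1,1,1,1).

∂_2: C_2 → C_1 maps a triangle to the signed sum of its edges. For instance
  ∂[v_1,v_3,v_5] = [v_3,v_5] − [v_1,v_5] + [v_1,v_3].
The 12×1 boundary matrix has rank 1 and Smith normal form diag(1).

Reading off H_k = ker ∂_k / im ∂_{k+1}:

  H_0: rank C_0 − rank ∂_1 = 8 − 7 = 1, and the invariant factors of ∂_1 are all 1, so H_0 ≅ Z.

H_0 = Z.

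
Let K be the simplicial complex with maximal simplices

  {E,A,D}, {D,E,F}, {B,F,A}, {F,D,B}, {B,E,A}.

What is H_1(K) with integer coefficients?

Order the vertices as A < B < D < E < F. Listing each simplex with vertices in this order, K has dimension 2 with simplices:

  0-simplices (5): A, B, D, E, F
  1-simplices (10): AB, AD, AE, AF, BD, BE, BF, DE, DF, EF
  2-simplices (5): ABE, ABF, ADE, BDF, DEF

giving chain groups C_0 ≅ Z^5, C_1 ≅ Z^10, C_2 ≅ Z^5.

Boundary ∂_1: C_1 → C_0 sends each edge [p,q] (with p < q) to q − p. For instance
  ∂BE = E − B.
The resulting 5×10 matrix has rank 4, and its Smith normal form has invariant factors (1,1,1,1).

The boundary map ∂_2: C_2 → C_1 sends each 2-simplex [p,q,r] to [q,r] − [p,r] + [p,q]. For instance
  ∂BDF = DF − BF + BD,
  ∂ABE = BE − AE + AB.
This gives a 10×5 integer matrix of rank 5; reducing to Smith normal form yields diagonal entries (1,1,1,1,1).

Computing H_k = (kernel of ∂_k) / (image of ∂_{k+1}):

  H_1: rank ker ∂_1 − rank ∂_2 = (10 − 4) − 5 = 1, and the invariant factors of ∂_2 are all 1, so H_1 ≅ Z.

(K is a triangulation of the Möbius band.)

H_1 ≅ Z.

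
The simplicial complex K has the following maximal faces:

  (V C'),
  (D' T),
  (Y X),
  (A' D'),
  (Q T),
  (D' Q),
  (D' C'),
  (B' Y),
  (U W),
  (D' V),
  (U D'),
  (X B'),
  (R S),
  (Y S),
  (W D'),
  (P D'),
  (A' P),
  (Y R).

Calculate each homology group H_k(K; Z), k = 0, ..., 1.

Order the vertices as P < Q < R < S < T < U < V < W < X < Y < A' < B' < C' < D'. Listing each simplex with vertices in this order, K has dimension 1 with simplices:

  0-simplices (14): [P], [Q], [R], [S], [T], [U], [V], [W], [X], [Y], [A'], [B'], [C'], [D']
  1-simplices (18): [P,A'], [P,D'], [Q,T], [Q,D'], [R,S], [R,Y], [S,Y], [T,D'], [U,W], [U,D'], [V,C'], [V,D'], [W,D'], [X,Y], [X,B'], [Y,B'], [A',D'], [C',D']

Hence C_0 ≅ Z^14, C_1 ≅ Z^18.

The boundary map ∂_1: C_1 → C_0 is given by ∂[p,q] = [q] − [p]. For instance
  ∂[C',D'] = [D'] − [C'].
The 14×18 boundary matrix has rank 12 and Smith normal form diag(1,1,1,1,1,1,1,1,1,1,1,1).

From H_k ≅ ker(∂_k) / im(∂_{k+1}) we obtain:

  H_0: rank C_0 − rank ∂_1 = 14 − 12 = 2, and the invariant factors of ∂_1 are all 1, so H_0 = Z^2.
  H_1: rank ker ∂_1 − rank ∂_2 = (18 − 12) − 0 = 6, and there is no ∂_2, so H_1 = Z^6.

H_0 ≅ Z^2,  H_1 ≅ Z^6.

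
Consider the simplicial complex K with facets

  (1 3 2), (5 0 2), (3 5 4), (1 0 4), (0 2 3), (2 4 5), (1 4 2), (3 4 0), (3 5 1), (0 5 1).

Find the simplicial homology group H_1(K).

Fix the vertex order 0 < 1 < 2 < 3 < 4 < 5 and write every simplex with vertices in increasing order. Then dim K = 2 and the simplices of K are:

  0-simplices (6): [0], [1], [2], [3], [4], [5]
  1-simplices (15): [0,1], [0,2], [0,3], [0,4], [0,5], [1,2], [1,3], [1,4], [1,5], [2,3], [2,4], [2,5], [3,4], [3,5], [4,5]
  2-simplices (10): [0,1,4], [0,1,5], [0,2,3], [0,2,5], [0,3,4], [1,2,3], [1,2,4], [1,3,5], [2,4,5], [3,4,5]

Hence C_0 ≅ Z^6, C_1 ≅ Z^15, C_2 ≅ Z^10.

Boundary ∂_1: C_1 → C_0 is given by ∂[p,q] = [q] − [p]. For instance
  ∂[3,4] = [4] − [3].
The 6×15 boundary matrix has rank 5 and Smith normal form diag(1,1,1,1,1).

Boundary ∂_2: C_2 → C_1 acts by ∂[p,q,r] = [q,r] − [p,r] + [p,q]. For instance
  ∂[2,4,5] = [4,5] − [2,5] + [2,4],
  ∂[1,2,3] = [2,3] − [1,3] + [1,2].
The resulting 15×10 matrix has rank 10, and its Smith normal form has invariant factors (1,1,1,1,1,1,1,1,1,2).

Computing H_k = (kernel of ∂_k) / (image of ∂_{k+1}):

  H_1: rank ker ∂_1 − rank ∂_2 = (15 − 5) − 10 = 0, and ∂_2 has invariant factor 2 > 1, so H_1 = Z/2.

(K is a triangulation of the real projective plane RP^2.)

H_1 = Z/2.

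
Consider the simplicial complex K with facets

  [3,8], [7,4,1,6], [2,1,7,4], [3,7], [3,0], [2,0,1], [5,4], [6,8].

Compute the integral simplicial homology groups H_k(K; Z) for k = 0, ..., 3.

H_0 ≅ Z,  H_1 ≅ Z^2,  H_2 = 0,  H_3 = 0.

K has 9 vertices, 16 edges, 8 triangles, 2 3-simplices.
rank ∂_0 = 0, rank ∂_1 = 8 ⇒ b_0 = 9 − 0 − 8 = 1; all invariant factors of ∂_1 are 1 so no torsion. So H_0 = Z.
rank ∂_1 = 8, rank ∂_2 = 6 ⇒ b_1 = 16 − 8 − 6 = 2; all invariant factors of ∂_2 are 1 so no torsion. So H_1 = Z^2.
rank ∂_2 = 6, rank ∂_3 = 2 ⇒ b_2 = 8 − 6 − 2 = 0; all invariant factors of ∂_3 are 1 so no torsion. So H_2 = 0.
rank ∂_3 = 2, rank ∂_4 = 0 ⇒ b_3 = 2 − 2 − 0 = 0. So H_3 = 0.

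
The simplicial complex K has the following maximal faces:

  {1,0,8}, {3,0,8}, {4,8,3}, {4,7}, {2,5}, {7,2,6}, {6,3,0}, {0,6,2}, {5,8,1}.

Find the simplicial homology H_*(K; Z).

H_0 ≅ Z,  H_1 ≅ Z^2,  H_2 = 0.

Take the total order 0 < 1 < 2 < 3 < 4 < 5 < 6 < 7 < 8 on the vertex set. Then K (dimension 2) consists of the simplices:

  0-simplices (9): [0], [1], [2], [3], [4], [5], [6], [7], [8]
  1-simplices (17): [0,1], [0,2], [0,3], [0,6], [0,8], [1,5], [1,8], [2,5], [2,6], [2,7], [3,4], [3,6], [3,8], [4,7], [4,8], [5,8], [6,7]
  2-simplices (7): [0,1,8], [0,2,6], [0,3,6], [0,3,8], [1,5,8], [2,6,7], [3,4,8]

Hence C_0 ≅ Z^9, C_1 ≅ Z^17, C_2 ≅ Z^7.

∂_1: C_1 → C_0 is given by ∂[p,q] = [q] − [p].
The 9×17 boundary matrix has rank 8 and Smith normal form diag(1,1,1,1,1,1,1,1).

∂_2: C_2 → C_1 maps a triangle to the signed sum of its edges. For instance
  ∂[1,5,8] = [5,8] − [1,8] + [1,5],
  ∂[0,3,6] = [3,6] − [0,6] + [0,3].
As a 17×7 matrix over Z this has rank 7, with invariant factors (1,1,1,1,1,1,1).

Now H_k = ker ∂_k / im ∂_{k+1}, so:

  H_0: rank C_0 − rank ∂_1 = 9 − 8 = 1, and the invariant factors of ∂_1 are all 1, so H_0 ≅ Z.
  H_1: rank ker ∂_1 − rank ∂_2 = (17 − 8) − 7 = 2, and the invariant factors of ∂_2 are all 1, so H_1 ≅ Z^2.
  H_2: rank ker ∂_2 − rank ∂_3 = (7 − 7) − 0 = 0, and there is no ∂_3, so H_2 ≅ 0.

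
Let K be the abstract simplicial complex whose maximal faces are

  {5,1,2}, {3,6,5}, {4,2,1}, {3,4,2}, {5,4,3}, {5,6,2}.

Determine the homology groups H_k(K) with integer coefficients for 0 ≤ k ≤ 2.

H_0 ≅ Z,  H_1 ≅ Z,  H_2 = 0.

Take the total order 1 < 2 < 3 < 4 < 5 < 6 on the vertex set. Then K (dimension 2) consists of the simplices:

  0-simplices (6): [1], [2], [3], [4], [5], [6]
  1-simplices (12): [1,2], [1,4], [1,5], [2,3], [2,4], [2,5], [2,6], [3,4], [3,5], [3,6], [4,5], [5,6]
  2-simplices (6): [1,2,4], [1,2,5], [2,3,4], [2,5,6], [3,4,5], [3,5,6]

so the chain groups are C_0 ≅ Z^6, C_1 ≅ Z^12, C_2 ≅ Z^6.

∂_1: C_1 → C_0 maps an edge to its endpoints' difference, ∂[p,q] = q − p.
As a 6×12 matrix over Z this has rank 5, with invariant factors (1,1,1,1,1).

Boundary ∂_2: C_2 → C_1 acts by ∂[p,q,r] = [q,r] − [p,r] + [p,q]. For instance
  ∂[1,2,5] = [2,5] − [1,5] + [1,2],
  ∂[2,3,4] = [3,4] − [2,4] + [2,3].
The resulting 12×6 matrix has rank 6, and its Smith normal form has invariant factors (1,1,1,1,1,1).

From H_k ≅ ker(∂_k) / im(∂_{k+1}) we obtain:

  H_0: rank C_0 − rank ∂_1 = 6 − 5 = 1, and the invariant factors of ∂_1 are all 1, so H_0 = Z.
  H_1: rank ker ∂_1 − rank ∂_2 = (12 − 5) − 6 = 1, and the invariant factors of ∂_2 are all 1, so H_1 = Z.
  H_2: rank ker ∂_2 − rank ∂_3 = (6 − 6) − 0 = 0, and there is no ∂_3, so H_2 = 0.

(K is a triangulation of the cylinder S^1 x I.)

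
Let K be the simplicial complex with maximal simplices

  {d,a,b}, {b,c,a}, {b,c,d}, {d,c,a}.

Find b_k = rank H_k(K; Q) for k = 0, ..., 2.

Take the total order a < b < c < d on the vertex set. Then K (dimension 2) consists of the simplices:

  0-simplices (4): a, b, c, d
  1-simplices (6): ab, ac, ad, bc, bd, cd
  2-simplices (4): abc, abd, acd, bcd

Hence C_0 ≅ Z^4, C_1 ≅ Z^6, C_2 ≅ Z^4.

The boundary map ∂_1: C_1 → C_0 sends each edge [p,q] (with p < q) to q − p. For instance
  ∂ad = d − a.
This gives a 4×6 integer matrix of rank 3; reducing to Smith normal form yields diagonal entries (1,1,1).

Boundary ∂_2: C_2 → C_1 sends each 2-simplex [p,q,r] to [q,r] − [p,r] + [p,q]. For instance
  ∂acd = cd − ad + ac,
  ∂abd = bd − ad + ab.
The resulting 6×4 matrix has rank 3, and its Smith normal form has invariant factors (1,1,1).

Computing H_k = (kernel of ∂_k) / (image of ∂_{k+1}):

  H_0: rank C_0 − rank ∂_1 = 4 − 3 = 1, and the invariant factors of ∂_1 are all 1, so H_0 = Z.
  H_1: rank ker ∂_1 − rank ∂_2 = (6 − 3) − 3 = 0, and the invariant factors of ∂_2 are all 1, so H_1 = 0.
  H_2: rank ker ∂_2 − rank ∂_3 = (4 − 3) − 0 = 1, and there is no ∂_3, so H_2 = Z.

Hence the Betti numbers are b_0 = 1, b_1 = 0, b_2 = 1.

b_0 = 1, b_1 = 0, b_2 = 1.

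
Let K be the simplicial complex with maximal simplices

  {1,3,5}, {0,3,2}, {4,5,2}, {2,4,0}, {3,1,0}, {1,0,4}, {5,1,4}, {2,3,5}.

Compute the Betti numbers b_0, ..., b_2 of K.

Take the total order 0 < 1 < 2 < 3 < 4 < 5 on the vertex set. Then K (dimension 2) consists of the simplices:

  0-simplices (6): [0], [1], [2], [3], [4], [5]
  1-simplices (12): [0,1], [0,2], [0,3], [0,4], [1,3], [1,4], [1,5], [2,3], [2,4], [2,5], [3,5], [4,5]
  2-simplices (8): [0,1,3], [0,1,4], [0,2,3], [0,2,4], [1,3,5], [1,4,5], [2,3,5], [2,4,5]

giving chain groups C_0 ≅ Z^6, C_1 ≅ Z^12, C_2 ≅ Z^8.

∂_1: C_1 → C_0 is given by ∂[p,q] = [q] − [p]. For instance
  ∂[0,4] = [4] − [0].
As a 6×12 matrix over Z this has rank 5, with invariant factors (1,1,1,1,1).

Boundary ∂_2: C_2 → C_1 maps a triangle to the signed sum of its edges. For instance
  ∂[0,1,4] = [1,4] − [0,4] + [0,1],
  ∂[0,2,3] = [2,3] − [0,3] + [0,2].
This gives a 12×8 integer matrix of rank 7; reducing to Smith normal form yields diagonal entries (1,1,1,1,1,1,1).

From H_k ≅ ker(∂_k) / im(∂_{k+1}) we obtain:

  H_0: rank C_0 − rank ∂_1 = 6 − 5 = 1, and the invariant factors of ∂_1 are all 1, so H_0 ≅ Z.
  H_1: rank ker ∂_1 − rank ∂_2 = (12 − 5) − 7 = 0, and the invariant factors of ∂_2 are all 1, so H_1 ≅ 0.
  H_2: rank ker ∂_2 − rank ∂_3 = (8 − 7) − 0 = 1, and there is no ∂_3, so H_2 ≅ Z.

As a check, the Euler characteristic is 6 − 12 + 8 = 2, which agrees with 1 − 0 + 1 = 2.
(K is a triangulation of the 2-sphere S^2.)

Hence the Betti numbers are b_0 = 1, b_1 = 0, b_2 = 1.

b_0 = 1, b_1 = 0, b_2 = 1.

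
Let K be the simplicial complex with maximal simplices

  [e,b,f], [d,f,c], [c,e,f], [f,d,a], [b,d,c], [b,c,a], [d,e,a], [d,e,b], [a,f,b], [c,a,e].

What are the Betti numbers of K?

Order the vertices as a < b < c < d < e < f. Listing each simplex with vertices in this order, K has dimension 2 with simplices:

  0-simplices (6): a, b, c, d, e, f
  1-simplices (15): ab, ac, ad, ae, af, bc, bd, be, bf, cd, ce, cf, de, df, ef
  2-simplices (10): abc, abf, ace, ade, adf, bcd, bde, bef, cdf, cef

Hence C_0 ≅ Z^6, C_1 ≅ Z^15, C_2 ≅ Z^10.

The boundary map ∂_1: C_1 → C_0 sends each edge [p,q] (with p < q) to q − p. For instance
  ∂df = f − d.
As a 6×15 matrix over Z this has rank 5, with invariant factors (1,1,1,1,1).

Boundary ∂_2: C_2 → C_1 sends each 2-simplex [p,q,r] to [q,r] − [p,r] + [p,q]. For instance
  ∂cdf = df − cf + cd,
  ∂ace = ce − ae + ac.
This gives a 15×10 integer matrix of rank 10; reducing to Smith normal form yields diagonal entries (1,1,1,1,1,1,1,1,1,2).

Reading off H_k = ker ∂_k / im ∂_{k+1}:

  H_0: rank C_0 − rank ∂_1 = 6 − 5 = 1, and the invariant factors of ∂_1 are all 1, so H_0 ≅ Z.
  H_1: rank ker ∂_1 − rank ∂_2 = (15 − 5) − 10 = 0, and ∂_2 has invariant factor 2 > 1, so H_1 ≅ Z_2.
  H_2: rank ker ∂_2 − rank ∂_3 = (10 − 10) − 0 = 0, and there is no ∂_3, so H_2 ≅ 0.

Hence the Betti numbers are b_0 = 1, b_1 = 0, b_2 = 0.

b_0 = 1, b_1 = 0, b_2 = 0.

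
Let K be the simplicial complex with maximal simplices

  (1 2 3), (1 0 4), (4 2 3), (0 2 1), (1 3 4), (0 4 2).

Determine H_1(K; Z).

H_1 ≅ 0.

We work with the vertex ordering 0 < 1 < 2 < 3 < 4. The simplices of K, each written with vertices in increasing order, are:

  0-simplices (5): [0], [1], [2], [3], [4]
  1-simplices (9): [0,1], [0,2], [0,4], [1,2], [1,3], [1,4], [2,3], [2,4], [3,4]
  2-simplices (6): [0,1,2], [0,1,4], [0,2,4], [1,2,3], [1,3,4], [2,3,4]

so the chain groups are C_0 ≅ Z^5, C_1 ≅ Z^9, C_2 ≅ Z^6.

The boundary map ∂_1: C_1 → C_0 maps an edge to its endpoints' difference, ∂[p,q] = q − p.
The resulting 5×9 matrix has rank 4, and its Smith normal form has invariant factors (1,1,1,1).

Boundary ∂_2: C_2 → C_1 acts by ∂[p,q,r] = [q,r] − [p,r] + [p,q]. For instance
  ∂[0,1,4] = [1,4] − [0,4] + [0,1],
  ∂[1,3,4] = [3,4] − [1,4] + [1,3].
This gives a 9×6 integer matrix of rank 5; reducing to Smith normal form yields diagonal entries (1,1,1,1,1).

Computing H_k = (kernel of ∂_k) / (image of ∂_{k+1}):

  H_1: rank ker ∂_1 − rank ∂_2 = (9 − 4) − 5 = 0, and the invariant factors of ∂_2 are all 1, so H_1 ≅ 0.

(K is a triangulation of the 2-sphere S^2.)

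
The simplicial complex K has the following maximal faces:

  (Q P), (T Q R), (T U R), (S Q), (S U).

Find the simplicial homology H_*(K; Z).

We work with the vertex ordering P < Q < R < S < T < U. The simplices of K, each written with vertices in increasing order, are:

  0-simplices (6): P, Q, R, S, T, U
  1-simplices (8): PQ, QR, QS, QT, RT, RU, SU, TU
  2-simplices (2): QRT, RTU

giving chain groups C_0 ≅ Z^6, C_1 ≅ Z^8, C_2 ≅ Z^2.

Boundary ∂_1: C_1 → C_0 is given by ∂[p,q] = [q] − [p]. For instance
  ∂RU = U − R.
As a 6×8 matrix over Z this has rank 5, with invariant factors (1,1,1,1,1).

Boundary ∂_2: C_2 → C_1 acts by ∂[p,q,r] = [q,r] − [p,r] + [p,q]. For instance
  ∂QRT = RT − QT + QR,
  ∂RTU = TU − RU + RT.
This gives a 8×2 integer matrix of rank 2; reducing to Smith normal form yields diagonal entries (1,1).

Reading off H_k = ker ∂_k / im ∂_{k+1}:

  H_0: rank C_0 − rank ∂_1 = 6 − 5 = 1, and the invariant factors of ∂_1 are all 1, so H_0 = Z.
  H_1: rank ker ∂_1 − rank ∂_2 = (8 − 5) − 2 = 1, and the invariant factors of ∂_2 are all 1, so H_1 = Z.
  H_2: rank ker ∂_2 − rank ∂_3 = (2 − 2) − 0 = 0, and there is no ∂_3, so H_2 = 0.

H_0 ≅ Z,  H_1 ≅ Z,  H_2 = 0.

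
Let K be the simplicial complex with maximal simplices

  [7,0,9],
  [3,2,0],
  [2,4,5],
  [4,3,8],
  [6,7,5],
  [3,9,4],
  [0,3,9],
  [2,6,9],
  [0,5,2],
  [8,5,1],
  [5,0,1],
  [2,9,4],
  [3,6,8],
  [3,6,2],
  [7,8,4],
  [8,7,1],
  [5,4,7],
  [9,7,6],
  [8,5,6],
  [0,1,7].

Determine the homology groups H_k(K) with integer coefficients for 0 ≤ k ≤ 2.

H_0 ≅ Z,  H_1 ≅ Z ⊕ Z/2,  H_2 = 0.

Order the vertices as 0 < 1 < 2 < 3 < 4 < 5 < 6 < 7 < 8 < 9. Listing each simplex with vertices in this order, K has dimension 2 with simplices:

  0-simplices (10): [0], [1], [2], [3], [4], [5], [6], [7], [8], [9]
  1-simplices (30): (30 of them)
  2-simplices (20): (20 of them)

so the chain groups are C_0 ≅ Z^10, C_1 ≅ Z^30, C_2 ≅ Z^20.

The boundary map ∂_1: C_1 → C_0 sends each edge [p,q] (with p < q) to q − p.
The 10×30 boundary matrix has rank 9 and Smith normal form diag(1,1,1,1,1,1,1,1,1).

The boundary map ∂_2: C_2 → C_1 sends each 2-simplex [p,q,r] to [q,r] − [p,r] + [p,q]. For instance
  ∂[5,6,7] = [6,7] − [5,7] + [5,6],
  ∂[6,7,9] = [7,9] − [6,9] + [6,7].
The 30×20 boundary matrix has rank 20 and Smith normal form diag(1,1,1,1,1,1,1,1,1,1,1,1,1,1,1,1,1,1,1,2).

Computing H_k = (kernel of ∂_k) / (image of ∂_{k+1}):

  H_0: rank C_0 − rank ∂_1 = 10 − 9 = 1, and the invariant factors of ∂_1 are all 1, so H_0 ≅ Z.
  H_1: rank ker ∂_1 − rank ∂_2 = (30 − 9) − 20 = 1, and ∂_2 has invariant factor 2 > 1, so H_1 ≅ Z ⊕ Z/2.
  H_2: rank ker ∂_2 − rank ∂_3 = (20 − 20) − 0 = 0, and there is no ∂_3, so H_2 ≅ 0.

As a check, the Euler characteristic is 10 − 30 + 20 = 0, which agrees with 1 − 1 + 0 = 0.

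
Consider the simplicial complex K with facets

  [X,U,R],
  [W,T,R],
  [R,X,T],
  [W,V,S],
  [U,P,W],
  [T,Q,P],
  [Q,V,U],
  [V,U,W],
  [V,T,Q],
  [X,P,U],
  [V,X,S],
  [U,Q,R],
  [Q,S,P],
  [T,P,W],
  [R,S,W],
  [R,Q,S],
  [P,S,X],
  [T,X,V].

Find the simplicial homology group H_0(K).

H_0 ≅ Z.

Fix the vertex order P < Q < R < S < T < U < V < W < X and write every simplex with vertices in increasing order. Then dim K = 2 and the simplices of K are:

  0-simplices (9): P, Q, R, S, T, U, V, W, X
  1-simplices (27): PQ, PS, PT, PU, PW, PX, QR, QS, QT, QU, QV, RS, RT, RU, RW, RX, SV, SW, SX, TV, TW, TX, UV, UW, UX, VW, VX
  2-simplices (18): PQS, PQT, PSX, PTW, PUW, PUX, QRS, QRU, QTV, QUV, RSW, RTW, RTX, RUX, SVW, SVX, TVX, UVW

Hence C_0 ≅ Z^9, C_1 ≅ Z^27, C_2 ≅ Z^18.

∂_1: C_1 → C_0 maps an edge to its endpoints' difference, ∂[p,q] = q − p.
This gives a 9×27 integer matrix of rank 8; reducing to Smith normal form yields diagonal entries (1,1,1,1,1,1,1,1).

Boundary ∂_2: C_2 → C_1 acts by ∂[p,q,r] = [q,r] − [p,r] + [p,q]. For instance
  ∂PQS = QS − PS + PQ,
  ∂PUW = UW − PW + PU.
The resulting 27×18 matrix has rank 17, and its Smith normal form has invariant factors (1,1,1,1,1,1,1,1,1,1,1,1,1,1,1,1,1).

From H_k ≅ ker(∂_k) / im(∂_{k+1}) we obtain:

  H_0: rank C_0 − rank ∂_1 = 9 − 8 = 1, and the invariant factors of ∂_1 are all 1, so H_0 ≅ Z.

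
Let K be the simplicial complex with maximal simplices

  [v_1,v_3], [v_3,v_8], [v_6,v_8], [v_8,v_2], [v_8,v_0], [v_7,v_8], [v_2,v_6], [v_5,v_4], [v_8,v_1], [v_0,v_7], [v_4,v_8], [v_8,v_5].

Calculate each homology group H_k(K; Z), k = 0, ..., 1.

Fix the vertex order v_0 < v_1 < v_2 < v_3 < v_4 < v_5 < v_6 < v_7 < v_8 and write every simplex with vertices in increasing order. Then dim K = 1 and the simplices of K are:

  0-simplices (9): [v_0], [v_1], [v_2], [v_3], [v_4], [v_5], [v_6], [v_7], [v_8]
  1-simplices (12): [v_0,v_7], [v_0,v_8], [v_1,v_3], [v_1,v_8], [v_2,v_6], [v_2,v_8], [v_3,v_8], [v_4,v_5], [v_4,v_8], [v_5,v_8], [v_6,v_8], [v_7,v_8]

so the chain groups are C_0 ≅ Z^9, C_1 ≅ Z^12.

∂_1: C_1 → C_0 sends each edge [p,q] (with p < q) to q − p. For instance
  ∂[v_1,v_8] = [v_8] − [v_1].
The resulting 9×12 matrix has rank 8, and its Smith normal form has invariant factors (1,1,1,1,1,1,1,1).

From H_k ≅ ker(∂_k) / im(∂_{k+1}) we obtain:

  H_0: rank C_0 − rank ∂_1 = 9 − 8 = 1, and the invariant factors of ∂_1 are all 1, so H_0 = Z.
  H_1: rank ker ∂_1 − rank ∂_2 = (12 − 8) − 0 = 4, and there is no ∂_2, so H_1 = Z^4.

(K is a triangulation of a wedge of 4 circles.)

H_0 ≅ Z,  H_1 ≅ Z^4.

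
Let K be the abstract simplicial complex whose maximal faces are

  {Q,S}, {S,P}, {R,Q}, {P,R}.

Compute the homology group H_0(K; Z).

Take the total order P < Q < R < S on the vertex set. Then K (dimension 1) consists of the simplices:

  0-simplices (4): P, Q, R, S
  1-simplices (4): PR, PS, QR, QS

Hence C_0 ≅ Z^4, C_1 ≅ Z^4.

∂_1: C_1 → C_0 maps an edge to its endpoints' difference, ∂[p,q] = q − p. For instance
  ∂PS = S − P.
This gives a 4×4 integer matrix of rank 3; reducing to Smith normal form yields diagonal entries (1,1,1).

From H_k ≅ ker(∂_k) / im(∂_{k+1}) we obtain:

  H_0: rank C_0 − rank ∂_1 = 4 − 3 = 1, and the invariant factors of ∂_1 are all 1, so H_0 = Z.

H_0 ≅ Z.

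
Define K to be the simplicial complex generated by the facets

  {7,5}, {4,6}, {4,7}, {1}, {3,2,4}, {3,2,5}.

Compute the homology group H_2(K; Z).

H_2 = 0.

Fix the vertex order 1 < 2 < 3 < 4 < 5 < 6 < 7 and write every simplex with vertices in increasing order. Then dim K = 2 and the simplices of K are:

  0-simplices (7): [1], [2], [3], [4], [5], [6], [7]
  1-simplices (8): [2,3], [2,4], [2,5], [3,4], [3,5], [4,6], [4,7], [5,7]
  2-simplices (2): [2,3,4], [2,3,5]

Hence C_0 ≅ Z^7, C_1 ≅ Z^8, C_2 ≅ Z^2.

Boundary ∂_1: C_1 → C_0 maps an edge to its endpoints' difference, ∂[p,q] = q − p. For instance
  ∂[3,4] = [4] − [3].
The resulting 7×8 matrix has rank 5, and its Smith normal form has invariant factors (1,1,1,1,1).

The boundary map ∂_2: C_2 → C_1 maps a triangle to the signed sum of its edges. For instance
  ∂[2,3,5] = [3,5] − [2,5] + [2,3],
  ∂[2,3,4] = [3,4] − [2,4] + [2,3].
As a 8×2 matrix over Z this has rank 2, with invariant factors (1,1).

Now H_k = ker ∂_k / im ∂_{k+1}, so:

  H_2: rank ker ∂_2 − rank ∂_3 = (2 − 2) − 0 = 0, and there is no ∂_3, so H_2 = 0.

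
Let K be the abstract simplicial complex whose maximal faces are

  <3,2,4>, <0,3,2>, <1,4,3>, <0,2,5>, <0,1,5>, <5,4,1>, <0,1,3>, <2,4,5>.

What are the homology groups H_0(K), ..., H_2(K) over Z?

H_0 = Z,  H_1 = 0,  H_2 = Z.

Take the total order 0 < 1 < 2 < 3 < 4 < 5 on the vertex set. Then K (dimension 2) consists of the simplices:

  0-simplices (6): [0], [1], [2], [3], [4], [5]
  1-simplices (12): [0,1], [0,2], [0,3], [0,5], [1,3], [1,4], [1,5], [2,3], [2,4], [2,5], [3,4], [4,5]
  2-simplices (8): [0,1,3], [0,1,5], [0,2,3], [0,2,5], [1,3,4], [1,4,5], [2,3,4], [2,4,5]

giving chain groups C_0 ≅ Z^6, C_1 ≅ Z^12, C_2 ≅ Z^8.

The boundary map ∂_1: C_1 → C_0 maps an edge to its endpoints' difference, ∂[p,q] = q − p.
As a 6×12 matrix over Z this has rank 5, with invariant factors (1,1,1,1,1).

∂_2: C_2 → C_1 sends each 2-simplex [p,q,r] to [q,r] − [p,r] + [p,q]. For instance
  ∂[2,4,5] = [4,5] − [2,5] + [2,4],
  ∂[2,3,4] = [3,4] − [2,4] + [2,3].
This gives a 12×8 integer matrix of rank 7; reducing to Smith normal form yields diagonal entries (1,1,1,1,1,1,1).

Now H_k = ker ∂_k / im ∂_{k+1}, so:

  H_0: rank C_0 − rank ∂_1 = 6 − 5 = 1, and the invariant factors of ∂_1 are all 1, so H_0 = Z.
  H_1: rank ker ∂_1 − rank ∂_2 = (12 − 5) − 7 = 0, and the invariant factors of ∂_2 are all 1, so H_1 = 0.
  H_2: rank ker ∂_2 − rank ∂_3 = (8 − 7) − 0 = 1, and there is no ∂_3, so H_2 = Z.

(K is a triangulation of the 2-sphere S^2.)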